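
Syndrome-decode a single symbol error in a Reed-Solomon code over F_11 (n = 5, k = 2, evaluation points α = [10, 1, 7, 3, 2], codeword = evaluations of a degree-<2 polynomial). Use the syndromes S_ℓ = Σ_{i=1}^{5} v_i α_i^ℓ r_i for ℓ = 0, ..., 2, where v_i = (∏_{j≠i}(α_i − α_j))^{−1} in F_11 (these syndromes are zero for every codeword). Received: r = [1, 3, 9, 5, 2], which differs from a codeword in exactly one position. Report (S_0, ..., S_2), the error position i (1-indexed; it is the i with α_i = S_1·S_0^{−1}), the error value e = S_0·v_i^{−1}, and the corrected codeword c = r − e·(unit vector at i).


S = (5, 10, 9), error at position 5, error magnitude e = 9, c = [1, 3, 9, 5, 4].

Step 1: column multipliers v_i = (∏_{j≠i}(α_i − α_j))^{−1} mod 11.
  i = 1 (α = 10): (10−1)(10−7)(10−3)(10−2) = 9·3·7·8 = 1512 ≡ 5, so v_1 = 5^{−1} = 9 (mod 11).
  i = 2 (α = 1): (1−10)(1−7)(1−3)(1−2) = (−9)·(−6)·(−2)·(−1) = 108 ≡ 9, so v_2 = 9^{−1} = 5 (mod 11).
  i = 3 (α = 7): (7−10)(7−1)(7−3)(7−2) = (−3)·6·4·5 = −360 ≡ 3, so v_3 = 3^{−1} = 4 (mod 11).
  i = 4 (α = 3): (3−10)(3−1)(3−7)(3−2) = (−7)·2·(−4)·1 = 56 ≡ 1, so v_4 = 1^{−1} = 1 (mod 11).
  i = 5 (α = 2): (2−10)(2−1)(2−7)(2−3) = (−8)·1·(−5)·(−1) = −40 ≡ 4, so v_5 = 4^{−1} = 3 (mod 11).
  v = [9, 5, 4, 1, 3].
Step 2: syndromes of r = [1, 3, 9, 5, 2] (all sums mod 11).
  S_0 = Σ v_i r_i = 9·1 + 5·3 + 4·9 + 1·5 + 3·2 = 71 ≡ 5.
  S_1 = Σ v_i α_i r_i = 9·10·1 + 5·1·3 + 4·7·9 + 1·3·5 + 3·2·2 = 384 ≡ 10.
  α_i^2 mod 11 = [1, 1, 5, 9, 4].
  S_2 = Σ v_i α_i^2 r_i = 9·1·1 + 5·1·3 + 4·5·9 + 1·9·5 + 3·4·2 = 273 ≡ 9.
  S = (5, 10, 9) ≠ 0, so r is not a codeword (an error is present).
Step 3: locate the error. For a single error e at position i, S_ℓ = v_i·e·α_i^ℓ, so α_err = S_1/S_0.
  S_0^{−1} = 5^{−1} = 9 (mod 11), so α_err = 10·9 = 90 ≡ 2 = α_5. Error position i = 5.
  Consistency check: S_2/S_1 = 9·10 = 90 ≡ 2 = α_err ✓ (single-error assumption holds).
Step 4: error magnitude e = S_0/v_5 = S_0·∏_{j≠5}(α_5 − α_j) = 5·4 = 20 ≡ 9 (mod 11).
Step 5: correct position 5: c_5 = r_5 − e = 2 − 9 ≡ 4 (mod 11). Hence c = [1, 3, 9, 5, 4].
  Check: interpolating c through the α_i gives m(x) = 2 + 1·x (degree < 2) with m(α_i) = c_i for every i, so c is indeed a codeword.


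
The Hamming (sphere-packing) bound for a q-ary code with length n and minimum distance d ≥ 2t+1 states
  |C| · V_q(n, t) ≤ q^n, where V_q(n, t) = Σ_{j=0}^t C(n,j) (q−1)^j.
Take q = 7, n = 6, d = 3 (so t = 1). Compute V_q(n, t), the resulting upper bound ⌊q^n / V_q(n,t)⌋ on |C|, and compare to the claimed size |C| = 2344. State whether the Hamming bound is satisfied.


V_q(n, t) = 37, q^n = 117649, Hamming bound = 3179, |C| = 2344 ≤ bound (satisfied).

Step 1: Compute V_q(n, t) = Σ_{j=0}^1 C(n, j) (q−1)^j.
  j = 0: C(6,0)·(6)^0 = 1·1 = 1.
  j = 1: C(6,1)·(6)^1 = 6·6 = 36.
  V_q(n, t) = 1 + 36 = 37.
Step 2: q^n = 7^6 = 117649.
Step 3: Hamming bound ⌊q^n / V_q(n,t)⌋ = ⌊117649/37⌋ = 3179.
Step 4: Compare |C| = 2344 to 3179: satisfied.
The claimed |C| lies below the Hamming bound.


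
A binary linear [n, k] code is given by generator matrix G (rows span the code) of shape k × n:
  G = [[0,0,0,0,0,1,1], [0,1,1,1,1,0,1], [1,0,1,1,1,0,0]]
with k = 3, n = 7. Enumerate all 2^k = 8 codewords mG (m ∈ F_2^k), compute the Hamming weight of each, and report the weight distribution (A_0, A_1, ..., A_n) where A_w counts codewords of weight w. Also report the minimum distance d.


Weight distribution: A_0 = 1, A_2 = 1, A_3 = 2, A_4 = 1, A_5 = 2, A_6 = 1. Minimum distance d = 2.

Enumerate all 2^3 = 8 messages m ∈ F_2^3.
For each, compute codeword c = mG in F_2^7, then tally its weight.
  m = 000 → c = 0000000, weight = 0.
  m = 100 → c = 0000011, weight = 2.
  m = 010 → c = 0111101, weight = 5.
  m = 110 → c = 0111110, weight = 5.
  m = 001 → c = 1011100, weight = 4.
  m = 101 → c = 1011111, weight = 6.
  m = 011 → c = 1100001, weight = 3.
  m = 111 → c = 1100010, weight = 3.
Tally weights:
  weight 0: 1 codewords.
  weight 2: 1 codewords.
  weight 3: 2 codewords.
  weight 4: 1 codewords.
  weight 5: 2 codewords.
  weight 6: 1 codewords.
Minimum distance d = smallest w > 0 with A_w > 0 = 2.
Sanity: Σ A_w = 8 = 2^3 = 8 ✓.


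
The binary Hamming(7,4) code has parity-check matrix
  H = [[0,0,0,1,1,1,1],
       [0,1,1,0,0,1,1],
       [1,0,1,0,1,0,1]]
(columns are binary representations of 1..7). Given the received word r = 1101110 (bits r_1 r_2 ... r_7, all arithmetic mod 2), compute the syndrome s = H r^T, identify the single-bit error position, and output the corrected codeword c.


s = (1, 0, 0)^T, error position = 4, corrected codeword c = 1100110

Compute s = H r^T mod 2 one row at a time:
  s_1 = 1 + 1 + 1 + 0 = 3 ≡ 1 (mod 2).
  s_2 = 1 + 0 + 1 + 0 = 2 ≡ 0 (mod 2).
  s_3 = 1 + 0 + 1 + 0 = 2 ≡ 0 (mod 2).
s = (1, 0, 0)^T — this equals column 4 of H (binary 100), so error is at position 4.
Correct: flip bit 4 of r = 1101110 to get c = 1100110.


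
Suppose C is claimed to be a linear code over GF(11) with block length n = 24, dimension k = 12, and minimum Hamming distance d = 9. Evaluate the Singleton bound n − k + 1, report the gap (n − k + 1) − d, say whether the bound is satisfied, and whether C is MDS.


Singleton RHS = n − k + 1 = 13, slack = 4, bound satisfied, not MDS.

Singleton bound: d ≤ n − k + 1.
Here n = 24, k = 12, so n − k + 1 = 13.
Given d = 9, check d ≤ 13: YES.
Slack = (n − k + 1) − d = 4.
The code is NOT MDS (slack = 4 > 0).
Description: the claimed parameters are [24, 12, 9]_11; such a code would be non-MDS.


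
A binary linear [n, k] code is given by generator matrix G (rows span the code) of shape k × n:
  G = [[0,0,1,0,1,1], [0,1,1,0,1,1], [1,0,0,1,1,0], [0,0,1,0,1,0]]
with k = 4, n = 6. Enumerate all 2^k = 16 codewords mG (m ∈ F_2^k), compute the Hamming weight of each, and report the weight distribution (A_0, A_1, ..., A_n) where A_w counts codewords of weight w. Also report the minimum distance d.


Weight distribution: A_0 = 1, A_1 = 2, A_2 = 2, A_3 = 4, A_4 = 5, A_5 = 2. Minimum distance d = 1.

Enumerate all 2^4 = 16 messages m ∈ F_2^4.
For each, compute codeword c = mG in F_2^6, then tally its weight.
  m = 0000 → c = 000000, weight = 0.
  m = 1000 → c = 001011, weight = 3.
  m = 0100 → c = 011011, weight = 4.
  m = 1100 → c = 010000, weight = 1.
  m = 0010 → c = 100110, weight = 3.
  m = 1010 → c = 101101, weight = 4.
  m = 0110 → c = 111101, weight = 5.
  m = 1110 → c = 110110, weight = 4.
  m = 0001 → c = 001010, weight = 2.
  m = 1001 → c = 000001, weight = 1.
  m = 0101 → c = 010001, weight = 2.
  m = 1101 → c = 011010, weight = 3.
  m = 0011 → c = 101100, weight = 3.
  m = 1011 → c = 100111, weight = 4.
  m = 0111 → c = 110111, weight = 5.
  m = 1111 → c = 111100, weight = 4.
Tally weights:
  weight 0: 1 codewords.
  weight 1: 2 codewords.
  weight 2: 2 codewords.
  weight 3: 4 codewords.
  weight 4: 5 codewords.
  weight 5: 2 codewords.
Minimum distance d = smallest w > 0 with A_w > 0 = 1.
Sanity: Σ A_w = 16 = 2^4 = 16 ✓.


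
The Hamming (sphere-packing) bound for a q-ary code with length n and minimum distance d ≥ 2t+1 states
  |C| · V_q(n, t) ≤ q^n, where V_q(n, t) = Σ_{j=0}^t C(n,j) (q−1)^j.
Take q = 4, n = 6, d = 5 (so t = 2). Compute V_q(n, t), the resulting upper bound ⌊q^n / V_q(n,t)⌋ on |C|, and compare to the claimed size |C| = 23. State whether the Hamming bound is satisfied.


V_q(n, t) = 154, q^n = 4096, Hamming bound = 26, |C| = 23 ≤ bound (satisfied).

Step 1: Compute V_q(n, t) = Σ_{j=0}^2 C(n, j) (q−1)^j.
  j = 0: C(6,0)·(3)^0 = 1·1 = 1.
  j = 1: C(6,1)·(3)^1 = 6·3 = 18.
  j = 2: C(6,2)·(3)^2 = 15·9 = 135.
  V_q(n, t) = 1 + 18 + 135 = 154.
Step 2: q^n = 4^6 = 4096.
Step 3: Hamming bound ⌊q^n / V_q(n,t)⌋ = ⌊4096/154⌋ = 26.
Step 4: Compare |C| = 23 to 26: satisfied.
The claimed |C| lies below the Hamming bound.


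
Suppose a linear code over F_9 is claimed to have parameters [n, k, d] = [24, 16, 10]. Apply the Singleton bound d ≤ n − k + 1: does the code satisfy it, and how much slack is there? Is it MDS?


Singleton RHS = n − k + 1 = 9, slack = -1, bound violated (no such code; not MDS).

Singleton bound: d ≤ n − k + 1.
Here n = 24, k = 16, so n − k + 1 = 9.
Given d = 10, check d ≤ 9: NO.
Slack = (n − k + 1) − d = -1.
The slack is negative: d = 10 exceeds n − k + 1 = 9 by 1, so the Singleton bound is violated and no linear [24, 16, 10]_9 code can exist. In particular it is not MDS (MDS requires d = n − k + 1 exactly).
Description: the claimed parameters are [24, 16, 10]_9; such a code would be impossible (violates the Singleton bound).


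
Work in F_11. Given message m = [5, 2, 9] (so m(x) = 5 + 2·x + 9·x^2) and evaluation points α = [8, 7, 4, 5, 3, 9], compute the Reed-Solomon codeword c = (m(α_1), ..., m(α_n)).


c = [3, 9, 3, 9, 4, 4]

Message polynomial: m(x) = 5 + 2·x + 9·x^2 (mod 11).
For each evaluation point α_i, compute m(α_i) mod 11:
  α_1 = 8: Horner steps 9 → 8 → 3, so m(8) = 3.
  α_2 = 7: Horner steps 9 → 10 → 9, so m(7) = 9.
  α_3 = 4: Horner steps 9 → 5 → 3, so m(4) = 3.
  α_4 = 5: Horner steps 9 → 3 → 9, so m(5) = 9.
  α_5 = 3: Horner steps 9 → 7 → 4, so m(3) = 4.
  α_6 = 9: Horner steps 9 → 6 → 4, so m(9) = 4.
Codeword c = [3, 9, 3, 9, 4, 4] ∈ F_11^6.


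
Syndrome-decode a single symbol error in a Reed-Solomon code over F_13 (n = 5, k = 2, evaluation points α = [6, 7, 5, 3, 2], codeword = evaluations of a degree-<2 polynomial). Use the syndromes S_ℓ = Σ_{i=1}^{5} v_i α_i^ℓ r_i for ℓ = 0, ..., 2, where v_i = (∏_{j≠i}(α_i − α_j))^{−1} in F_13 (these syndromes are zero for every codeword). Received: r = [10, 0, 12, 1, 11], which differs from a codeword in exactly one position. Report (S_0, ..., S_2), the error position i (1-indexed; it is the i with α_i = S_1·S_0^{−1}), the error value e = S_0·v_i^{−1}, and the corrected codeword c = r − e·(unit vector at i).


S = (8, 1, 5), error at position 3, error magnitude e = 5, c = [10, 0, 7, 1, 11].

Step 1: column multipliers v_i = (∏_{j≠i}(α_i − α_j))^{−1} mod 13.
  i = 1 (α = 6): (6−7)(6−5)(6−3)(6−2) = (−1)·1·3·4 = −12 ≡ 1, so v_1 = 1^{−1} = 1 (mod 13).
  i = 2 (α = 7): (7−6)(7−5)(7−3)(7−2) = 1·2·4·5 = 40 ≡ 1, so v_2 = 1^{−1} = 1 (mod 13).
  i = 3 (α = 5): (5−6)(5−7)(5−3)(5−2) = (−1)·(−2)·2·3 = 12 ≡ 12, so v_3 = 12^{−1} = 12 (mod 13).
  i = 4 (α = 3): (3−6)(3−7)(3−5)(3−2) = (−3)·(−4)·(−2)·1 = −24 ≡ 2, so v_4 = 2^{−1} = 7 (mod 13).
  i = 5 (α = 2): (2−6)(2−7)(2−5)(2−3) = (−4)·(−5)·(−3)·(−1) = 60 ≡ 8, so v_5 = 8^{−1} = 5 (mod 13).
  v = [1, 1, 12, 7, 5].
Step 2: syndromes of r = [10, 0, 12, 1, 11] (all sums mod 13).
  S_0 = Σ v_i r_i = 1·10 + 1·0 + 12·12 + 7·1 + 5·11 = 216 ≡ 8.
  S_1 = Σ v_i α_i r_i = 1·6·10 + 1·7·0 + 12·5·12 + 7·3·1 + 5·2·11 = 911 ≡ 1.
  α_i^2 mod 13 = [10, 10, 12, 9, 4].
  S_2 = Σ v_i α_i^2 r_i = 1·10·10 + 1·10·0 + 12·12·12 + 7·9·1 + 5·4·11 = 2111 ≡ 5.
  S = (8, 1, 5) ≠ 0, so r is not a codeword (an error is present).
Step 3: locate the error. For a single error e at position i, S_ℓ = v_i·e·α_i^ℓ, so α_err = S_1/S_0.
  S_0^{−1} = 8^{−1} = 5 (mod 13), so α_err = 1·5 = 5 ≡ 5 = α_3. Error position i = 3.
  Consistency check: S_2/S_1 = 5·1 = 5 ≡ 5 = α_err ✓ (single-error assumption holds).
Step 4: error magnitude e = S_0/v_3 = S_0·∏_{j≠3}(α_3 − α_j) = 8·12 = 96 ≡ 5 (mod 13).
Step 5: correct position 3: c_3 = r_3 − e = 12 − 5 ≡ 7 (mod 13). Hence c = [10, 0, 7, 1, 11].
  Check: interpolating c through the α_i gives m(x) = 5 + 3·x (degree < 2) with m(α_i) = c_i for every i, so c is indeed a codeword.


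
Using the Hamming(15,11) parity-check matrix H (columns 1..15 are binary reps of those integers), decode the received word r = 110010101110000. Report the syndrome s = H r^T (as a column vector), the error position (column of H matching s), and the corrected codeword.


s = (1, 0, 0, 1)^T, error position = 9, corrected codeword c = 110010100110000

Compute s = H r^T mod 2 one row at a time:
  s_1 = 0 + 1 + 1 + 1 + 0 + 0 + 0 + 0 = 3 ≡ 1 (mod 2).
  s_2 = 0 + 1 + 0 + 1 + 0 + 0 + 0 + 0 = 2 ≡ 0 (mod 2).
  s_3 = 1 + 0 + 0 + 1 + 1 + 1 + 0 + 0 = 4 ≡ 0 (mod 2).
  s_4 = 1 + 0 + 1 + 1 + 1 + 1 + 0 + 0 = 5 ≡ 1 (mod 2).
s = (1, 0, 0, 1)^T — this equals column 9 of H (binary 1001), so error is at position 9.
Correct: flip bit 9 of r = 110010101110000 to get c = 110010100110000.


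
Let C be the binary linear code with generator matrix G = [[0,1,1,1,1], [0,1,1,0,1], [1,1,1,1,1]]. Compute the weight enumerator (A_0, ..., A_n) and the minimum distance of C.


Weight distribution: A_0 = 1, A_1 = 2, A_2 = 1, A_3 = 1, A_4 = 2, A_5 = 1. Minimum distance d = 1.

Enumerate all 2^3 = 8 messages m ∈ F_2^3.
For each, compute codeword c = mG in F_2^5, then tally its weight.
  m = 000 → c = 00000, weight = 0.
  m = 100 → c = 01111, weight = 4.
  m = 010 → c = 01101, weight = 3.
  m = 110 → c = 00010, weight = 1.
  m = 001 → c = 11111, weight = 5.
  m = 101 → c = 10000, weight = 1.
  m = 011 → c = 10010, weight = 2.
  m = 111 → c = 11101, weight = 4.
Tally weights:
  weight 0: 1 codewords.
  weight 1: 2 codewords.
  weight 2: 1 codewords.
  weight 3: 1 codewords.
  weight 4: 2 codewords.
  weight 5: 1 codewords.
Minimum distance d = smallest w > 0 with A_w > 0 = 1.
Sanity: Σ A_w = 8 = 2^3 = 8 ✓.


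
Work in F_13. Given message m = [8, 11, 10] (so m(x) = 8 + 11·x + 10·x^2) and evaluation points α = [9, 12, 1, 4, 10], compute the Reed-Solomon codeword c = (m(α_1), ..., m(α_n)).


c = [7, 7, 3, 4, 0]

Message polynomial: m(x) = 8 + 11·x + 10·x^2 (mod 13).
For each evaluation point α_i, compute m(α_i) mod 13:
  α_1 = 9: Horner steps 10 → 10 → 7, so m(9) = 7.
  α_2 = 12: Horner steps 10 → 1 → 7, so m(12) = 7.
  α_3 = 1: Horner steps 10 → 8 → 3, so m(1) = 3.
  α_4 = 4: Horner steps 10 → 12 → 4, so m(4) = 4.
  α_5 = 10: Horner steps 10 → 7 → 0, so m(10) = 0.
Codeword c = [7, 7, 3, 4, 0] ∈ F_13^5.


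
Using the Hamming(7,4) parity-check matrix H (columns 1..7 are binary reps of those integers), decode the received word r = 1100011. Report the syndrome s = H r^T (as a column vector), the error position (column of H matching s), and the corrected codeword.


s = (0, 1, 0)^T, error position = 2, corrected codeword c = 1000011

Compute s = H r^T mod 2 one row at a time:
  s_1 = 0 + 0 + 1 + 1 = 2 ≡ 0 (mod 2).
  s_2 = 1 + 0 + 1 + 1 = 3 ≡ 1 (mod 2).
  s_3 = 1 + 0 + 0 + 1 = 2 ≡ 0 (mod 2).
s = (0, 1, 0)^T — this equals column 2 of H (binary 010), so error is at position 2.
Correct: flip bit 2 of r = 1100011 to get c = 1000011.


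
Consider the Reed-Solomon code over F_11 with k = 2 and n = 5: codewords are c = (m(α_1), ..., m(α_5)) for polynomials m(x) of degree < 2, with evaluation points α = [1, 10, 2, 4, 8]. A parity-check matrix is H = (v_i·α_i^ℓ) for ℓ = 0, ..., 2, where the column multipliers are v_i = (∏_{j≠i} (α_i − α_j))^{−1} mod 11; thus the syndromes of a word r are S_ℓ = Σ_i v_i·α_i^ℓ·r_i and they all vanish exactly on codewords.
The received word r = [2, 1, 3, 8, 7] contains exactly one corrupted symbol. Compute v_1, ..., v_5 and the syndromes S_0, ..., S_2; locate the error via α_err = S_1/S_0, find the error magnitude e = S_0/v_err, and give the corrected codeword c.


S = (9, 9, 9), error at position 1, error magnitude e = 7, c = [6, 1, 3, 8, 7].

Step 1: column multipliers v_i = (∏_{j≠i}(α_i − α_j))^{−1} mod 11.
  i = 1 (α = 1): (1−10)(1−2)(1−4)(1−8) = (−9)·(−1)·(−3)·(−7) = 189 ≡ 2, so v_1 = 2^{−1} = 6 (mod 11).
  i = 2 (α = 10): (10−1)(10−2)(10−4)(10−8) = 9·8·6·2 = 864 ≡ 6, so v_2 = 6^{−1} = 2 (mod 11).
  i = 3 (α = 2): (2−1)(2−10)(2−4)(2−8) = 1·(−8)·(−2)·(−6) = −96 ≡ 3, so v_3 = 3^{−1} = 4 (mod 11).
  i = 4 (α = 4): (4−1)(4−10)(4−2)(4−8) = 3·(−6)·2·(−4) = 144 ≡ 1, so v_4 = 1^{−1} = 1 (mod 11).
  i = 5 (α = 8): (8−1)(8−10)(8−2)(8−4) = 7·(−2)·6·4 = −336 ≡ 5, so v_5 = 5^{−1} = 9 (mod 11).
  v = [6, 2, 4, 1, 9].
Step 2: syndromes of r = [2, 1, 3, 8, 7] (all sums mod 11).
  S_0 = Σ v_i r_i = 6·2 + 2·1 + 4·3 + 1·8 + 9·7 = 97 ≡ 9.
  S_1 = Σ v_i α_i r_i = 6·1·2 + 2·10·1 + 4·2·3 + 1·4·8 + 9·8·7 = 592 ≡ 9.
  α_i^2 mod 11 = [1, 1, 4, 5, 9].
  S_2 = Σ v_i α_i^2 r_i = 6·1·2 + 2·1·1 + 4·4·3 + 1·5·8 + 9·9·7 = 669 ≡ 9.
  S = (9, 9, 9) ≠ 0, so r is not a codeword (an error is present).
Step 3: locate the error. For a single error e at position i, S_ℓ = v_i·e·α_i^ℓ, so α_err = S_1/S_0.
  S_0^{−1} = 9^{−1} = 5 (mod 11), so α_err = 9·5 = 45 ≡ 1 = α_1. Error position i = 1.
  Consistency check: S_2/S_1 = 9·5 = 45 ≡ 1 = α_err ✓ (single-error assumption holds).
Step 4: error magnitude e = S_0/v_1 = S_0·∏_{j≠1}(α_1 − α_j) = 9·2 = 18 ≡ 7 (mod 11).
Step 5: correct position 1: c_1 = r_1 − e = 2 − 7 ≡ 6 (mod 11). Hence c = [6, 1, 3, 8, 7].
  Check: interpolating c through the α_i gives m(x) = 9 + 8·x (degree < 2) with m(α_i) = c_i for every i, so c is indeed a codeword.


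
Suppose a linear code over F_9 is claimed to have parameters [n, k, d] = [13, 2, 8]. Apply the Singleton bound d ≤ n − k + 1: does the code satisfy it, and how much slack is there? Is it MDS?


Singleton RHS = n − k + 1 = 12, slack = 4, bound satisfied, not MDS.

Singleton bound: d ≤ n − k + 1.
Here n = 13, k = 2, so n − k + 1 = 12.
Given d = 8, check d ≤ 12: YES.
Slack = (n − k + 1) − d = 4.
The code is NOT MDS (slack = 4 > 0).
Description: the claimed parameters are [13, 2, 8]_9; such a code would be non-MDS.


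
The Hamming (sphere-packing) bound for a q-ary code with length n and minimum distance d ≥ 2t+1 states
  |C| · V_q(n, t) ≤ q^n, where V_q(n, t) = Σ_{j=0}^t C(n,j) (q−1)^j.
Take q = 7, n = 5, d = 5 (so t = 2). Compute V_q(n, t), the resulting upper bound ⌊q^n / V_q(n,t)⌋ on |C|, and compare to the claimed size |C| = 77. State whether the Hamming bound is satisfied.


V_q(n, t) = 391, q^n = 16807, Hamming bound = 42, |C| = 77 > bound (violated).

Step 1: Compute V_q(n, t) = Σ_{j=0}^2 C(n, j) (q−1)^j.
  j = 0: C(5,0)·(6)^0 = 1·1 = 1.
  j = 1: C(5,1)·(6)^1 = 5·6 = 30.
  j = 2: C(5,2)·(6)^2 = 10·36 = 360.
  V_q(n, t) = 1 + 30 + 360 = 391.
Step 2: q^n = 7^5 = 16807.
Step 3: Hamming bound ⌊q^n / V_q(n,t)⌋ = ⌊16807/391⌋ = 42.
Step 4: Compare |C| = 77 to 42: violated.
The claimed |C| lies above the Hamming bound, so no 7-ary code of length 5 with d ≥ 5 can have 77 codewords.


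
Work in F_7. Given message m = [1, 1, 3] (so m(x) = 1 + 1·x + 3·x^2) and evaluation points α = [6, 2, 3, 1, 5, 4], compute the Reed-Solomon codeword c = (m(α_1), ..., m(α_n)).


c = [3, 1, 3, 5, 4, 4]

Message polynomial: m(x) = 1 + 1·x + 3·x^2 (mod 7).
For each evaluation point α_i, compute m(α_i) mod 7:
  α_1 = 6: Horner steps 3 → 5 → 3, so m(6) = 3.
  α_2 = 2: Horner steps 3 → 0 → 1, so m(2) = 1.
  α_3 = 3: Horner steps 3 → 3 → 3, so m(3) = 3.
  α_4 = 1: Horner steps 3 → 4 → 5, so m(1) = 5.
  α_5 = 5: Horner steps 3 → 2 → 4, so m(5) = 4.
  α_6 = 4: Horner steps 3 → 6 → 4, so m(4) = 4.
Codeword c = [3, 1, 3, 5, 4, 4] ∈ F_7^6.


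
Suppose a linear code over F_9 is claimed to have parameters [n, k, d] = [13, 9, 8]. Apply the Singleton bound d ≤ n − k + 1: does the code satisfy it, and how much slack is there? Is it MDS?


Singleton RHS = n − k + 1 = 5, slack = -3, bound violated (no such code; not MDS).

Singleton bound: d ≤ n − k + 1.
Here n = 13, k = 9, so n − k + 1 = 5.
Given d = 8, check d ≤ 5: NO.
Slack = (n − k + 1) − d = -3.
The slack is negative: d = 8 exceeds n − k + 1 = 5 by 3, so the Singleton bound is violated and no linear [13, 9, 8]_9 code can exist. In particular it is not MDS (MDS requires d = n − k + 1 exactly).
Description: the claimed parameters are [13, 9, 8]_9; such a code would be impossible (violates the Singleton bound).


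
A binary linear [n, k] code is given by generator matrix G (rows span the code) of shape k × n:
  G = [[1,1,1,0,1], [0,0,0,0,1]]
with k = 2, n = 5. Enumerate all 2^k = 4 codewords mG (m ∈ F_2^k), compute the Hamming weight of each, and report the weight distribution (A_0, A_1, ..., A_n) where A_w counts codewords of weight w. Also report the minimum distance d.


Weight distribution: A_0 = 1, A_1 = 1, A_3 = 1, A_4 = 1. Minimum distance d = 1.

Enumerate all 2^2 = 4 messages m ∈ F_2^2.
For each, compute codeword c = mG in F_2^5, then tally its weight.
  m = 00 → c = 00000, weight = 0.
  m = 10 → c = 11101, weight = 4.
  m = 01 → c = 00001, weight = 1.
  m = 11 → c = 11100, weight = 3.
Tally weights:
  weight 0: 1 codewords.
  weight 1: 1 codewords.
  weight 3: 1 codewords.
  weight 4: 1 codewords.
Minimum distance d = smallest w > 0 with A_w > 0 = 1.
Sanity: Σ A_w = 4 = 2^2 = 4 ✓.


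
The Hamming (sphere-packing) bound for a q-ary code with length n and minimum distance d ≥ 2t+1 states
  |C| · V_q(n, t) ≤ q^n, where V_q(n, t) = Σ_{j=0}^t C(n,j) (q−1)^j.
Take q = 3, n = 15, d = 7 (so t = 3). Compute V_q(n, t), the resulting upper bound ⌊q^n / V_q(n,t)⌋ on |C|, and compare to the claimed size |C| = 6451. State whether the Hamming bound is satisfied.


V_q(n, t) = 4091, q^n = 14348907, Hamming bound = 3507, |C| = 6451 > bound (violated).

Step 1: Compute V_q(n, t) = Σ_{j=0}^3 C(n, j) (q−1)^j.
  j = 0: C(15,0)·(2)^0 = 1·1 = 1.
  j = 1: C(15,1)·(2)^1 = 15·2 = 30.
  j = 2: C(15,2)·(2)^2 = 105·4 = 420.
  j = 3: C(15,3)·(2)^3 = 455·8 = 3640.
  V_q(n, t) = 1 + 30 + 420 + 3640 = 4091.
Step 2: q^n = 3^15 = 14348907.
Step 3: Hamming bound ⌊q^n / V_q(n,t)⌋ = ⌊14348907/4091⌋ = 3507.
Step 4: Compare |C| = 6451 to 3507: violated.
The claimed |C| lies above the Hamming bound, so no 3-ary code of length 15 with d ≥ 7 can have 6451 codewords.


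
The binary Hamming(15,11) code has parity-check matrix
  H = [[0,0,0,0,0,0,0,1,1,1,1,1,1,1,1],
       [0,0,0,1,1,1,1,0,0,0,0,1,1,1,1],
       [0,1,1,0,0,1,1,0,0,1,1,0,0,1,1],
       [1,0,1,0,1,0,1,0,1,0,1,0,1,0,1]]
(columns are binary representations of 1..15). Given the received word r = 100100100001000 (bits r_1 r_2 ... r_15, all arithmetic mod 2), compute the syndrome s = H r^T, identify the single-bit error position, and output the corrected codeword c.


s = (1, 1, 1, 0)^T, error position = 14, corrected codeword c = 100100100001010

Compute s = H r^T mod 2 one row at a time:
  s_1 = 0 + 0 + 0 + 0 + 1 + 0 + 0 + 0 = 1 ≡ 1 (mod 2).
  s_2 = 1 + 0 + 0 + 1 + 1 + 0 + 0 + 0 = 3 ≡ 1 (mod 2).
  s_3 = 0 + 0 + 0 + 1 + 0 + 0 + 0 + 0 = 1 ≡ 1 (mod 2).
  s_4 = 1 + 0 + 0 + 1 + 0 + 0 + 0 + 0 = 2 ≡ 0 (mod 2).
s = (1, 1, 1, 0)^T — this equals column 14 of H (binary 1110), so error is at position 14.
Correct: flip bit 14 of r = 100100100001000 to get c = 100100100001010.


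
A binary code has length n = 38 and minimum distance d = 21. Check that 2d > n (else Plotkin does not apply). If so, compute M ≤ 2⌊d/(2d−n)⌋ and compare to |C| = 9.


Plotkin bound M ≤ 10; given |C| = 9 ≤ bound (satisfied).

Check applicability: 2d = 42, n = 38.
2d − n = 4 > 0, so Plotkin applies.
Compute d/(2d−n) = 21/4 ≈ 5.2500.
⌊d/(2d−n)⌋ = 5.
Plotkin bound: M ≤ 2·5 = 10.
Given |C| = 9, check: satisfied.
This |C| is below the Plotkin bound.


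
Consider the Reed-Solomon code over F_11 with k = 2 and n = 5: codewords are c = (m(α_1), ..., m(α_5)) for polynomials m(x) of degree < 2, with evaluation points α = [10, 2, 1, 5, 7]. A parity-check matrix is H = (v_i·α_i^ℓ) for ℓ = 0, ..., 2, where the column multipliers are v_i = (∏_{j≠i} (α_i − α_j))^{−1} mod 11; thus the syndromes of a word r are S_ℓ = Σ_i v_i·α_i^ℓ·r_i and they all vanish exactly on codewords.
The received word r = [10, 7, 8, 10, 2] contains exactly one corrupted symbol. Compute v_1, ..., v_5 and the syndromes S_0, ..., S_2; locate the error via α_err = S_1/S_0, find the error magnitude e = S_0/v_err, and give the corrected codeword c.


S = (5, 3, 4), error at position 4, error magnitude e = 6, c = [10, 7, 8, 4, 2].

Step 1: column multipliers v_i = (∏_{j≠i}(α_i − α_j))^{−1} mod 11.
  i = 1 (α = 10): (10−2)(10−1)(10−5)(10−7) = 8·9·5·3 = 1080 ≡ 2, so v_1 = 2^{−1} = 6 (mod 11).
  i = 2 (α = 2): (2−10)(2−1)(2−5)(2−7) = (−8)·1·(−3)·(−5) = −120 ≡ 1, so v_2 = 1^{−1} = 1 (mod 11).
  i = 3 (α = 1): (1−10)(1−2)(1−5)(1−7) = (−9)·(−1)·(−4)·(−6) = 216 ≡ 7, so v_3 = 7^{−1} = 8 (mod 11).
  i = 4 (α = 5): (5−10)(5−2)(5−1)(5−7) = (−5)·3·4·(−2) = 120 ≡ 10, so v_4 = 10^{−1} = 10 (mod 11).
  i = 5 (α = 7): (7−10)(7−2)(7−1)(7−5) = (−3)·5·6·2 = −180 ≡ 7, so v_5 = 7^{−1} = 8 (mod 11).
  v = [6, 1, 8, 10, 8].
Step 2: syndromes of r = [10, 7, 8, 10, 2] (all sums mod 11).
  S_0 = Σ v_i r_i = 6·10 + 1·7 + 8·8 + 10·10 + 8·2 = 247 ≡ 5.
  S_1 = Σ v_i α_i r_i = 6·10·10 + 1·2·7 + 8·1·8 + 10·5·10 + 8·7·2 = 1290 ≡ 3.
  α_i^2 mod 11 = [1, 4, 1, 3, 5].
  S_2 = Σ v_i α_i^2 r_i = 6·1·10 + 1·4·7 + 8·1·8 + 10·3·10 + 8·5·2 = 532 ≡ 4.
  S = (5, 3, 4) ≠ 0, so r is not a codeword (an error is present).
Step 3: locate the error. For a single error e at position i, S_ℓ = v_i·e·α_i^ℓ, so α_err = S_1/S_0.
  S_0^{−1} = 5^{−1} = 9 (mod 11), so α_err = 3·9 = 27 ≡ 5 = α_4. Error position i = 4.
  Consistency check: S_2/S_1 = 4·4 = 16 ≡ 5 = α_err ✓ (single-error assumption holds).
Step 4: error magnitude e = S_0/v_4 = S_0·∏_{j≠4}(α_4 − α_j) = 5·10 = 50 ≡ 6 (mod 11).
Step 5: correct position 4: c_4 = r_4 − e = 10 − 6 ≡ 4 (mod 11). Hence c = [10, 7, 8, 4, 2].
  Check: interpolating c through the α_i gives m(x) = 9 + 10·x (degree < 2) with m(α_i) = c_i for every i, so c is indeed a codeword.


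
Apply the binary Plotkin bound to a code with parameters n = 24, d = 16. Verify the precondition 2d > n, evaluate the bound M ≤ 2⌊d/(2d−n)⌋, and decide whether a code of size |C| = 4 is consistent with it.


Plotkin bound M ≤ 4; given |C| = 4 ≤ bound (satisfied).

Check applicability: 2d = 32, n = 24.
2d − n = 8 > 0, so Plotkin applies.
Compute d/(2d−n) = 16/8 ≈ 2.0000.
⌊d/(2d−n)⌋ = 2.
Plotkin bound: M ≤ 2·2 = 4.
Given |C| = 4, check: satisfied.
This |C| is at the Plotkin bound.


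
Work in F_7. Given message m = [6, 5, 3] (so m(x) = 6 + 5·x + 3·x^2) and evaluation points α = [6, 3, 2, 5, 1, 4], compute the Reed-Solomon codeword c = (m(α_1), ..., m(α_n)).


c = [4, 6, 0, 1, 0, 4]

Message polynomial: m(x) = 6 + 5·x + 3·x^2 (mod 7).
For each evaluation point α_i, compute m(α_i) mod 7:
  α_1 = 6: Horner steps 3 → 2 → 4, so m(6) = 4.
  α_2 = 3: Horner steps 3 → 0 → 6, so m(3) = 6.
  α_3 = 2: Horner steps 3 → 4 → 0, so m(2) = 0.
  α_4 = 5: Horner steps 3 → 6 → 1, so m(5) = 1.
  α_5 = 1: Horner steps 3 → 1 → 0, so m(1) = 0.
  α_6 = 4: Horner steps 3 → 3 → 4, so m(4) = 4.
Codeword c = [4, 6, 0, 1, 0, 4] ∈ F_7^6.


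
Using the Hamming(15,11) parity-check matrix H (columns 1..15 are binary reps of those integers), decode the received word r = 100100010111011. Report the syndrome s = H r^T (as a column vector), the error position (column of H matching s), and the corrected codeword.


s = (0, 0, 0, 1)^T, error position = 1, corrected codeword c = 000100010111011

Compute s = H r^T mod 2 one row at a time:
  s_1 = 1 + 0 + 1 + 1 + 1 + 0 + 1 + 1 = 6 ≡ 0 (mod 2).
  s_2 = 1 + 0 + 0 + 0 + 1 + 0 + 1 + 1 = 4 ≡ 0 (mod 2).
  s_3 = 0 + 0 + 0 + 0 + 1 + 1 + 1 + 1 = 4 ≡ 0 (mod 2).
  s_4 = 1 + 0 + 0 + 0 + 0 + 1 + 0 + 1 = 3 ≡ 1 (mod 2).
s = (0, 0, 0, 1)^T — this equals column 1 of H (binary 0001), so error is at position 1.
Correct: flip bit 1 of r = 100100010111011 to get c = 000100010111011.


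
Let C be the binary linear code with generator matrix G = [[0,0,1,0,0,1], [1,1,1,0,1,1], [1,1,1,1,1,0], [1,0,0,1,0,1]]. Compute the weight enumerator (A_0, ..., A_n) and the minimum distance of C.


Weight distribution: A_0 = 1, A_1 = 1, A_2 = 4, A_3 = 4, A_4 = 3, A_5 = 3. Minimum distance d = 1.

Enumerate all 2^4 = 16 messages m ∈ F_2^4.
For each, compute codeword c = mG in F_2^6, then tally its weight.
  m = 0000 → c = 000000, weight = 0.
  m = 1000 → c = 001001, weight = 2.
  m = 0100 → c = 111011, weight = 5.
  m = 1100 → c = 110010, weight = 3.
  m = 0010 → c = 111110, weight = 5.
  m = 1010 → c = 110111, weight = 5.
  m = 0110 → c = 000101, weight = 2.
  m = 1110 → c = 001100, weight = 2.
  m = 0001 → c = 100101, weight = 3.
  m = 1001 → c = 101100, weight = 3.
  m = 0101 → c = 011110, weight = 4.
  m = 1101 → c = 010111, weight = 4.
  m = 0011 → c = 011011, weight = 4.
  m = 1011 → c = 010010, weight = 2.
  m = 0111 → c = 100000, weight = 1.
  m = 1111 → c = 101001, weight = 3.
Tally weights:
  weight 0: 1 codewords.
  weight 1: 1 codewords.
  weight 2: 4 codewords.
  weight 3: 4 codewords.
  weight 4: 3 codewords.
  weight 5: 3 codewords.
Minimum distance d = smallest w > 0 with A_w > 0 = 1.
Sanity: Σ A_w = 16 = 2^4 = 16 ✓.


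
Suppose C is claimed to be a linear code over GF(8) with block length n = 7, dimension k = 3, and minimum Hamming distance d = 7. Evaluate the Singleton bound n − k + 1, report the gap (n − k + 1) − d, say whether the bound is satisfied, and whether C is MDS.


Singleton RHS = n − k + 1 = 5, slack = -2, bound violated (no such code; not MDS).

Singleton bound: d ≤ n − k + 1.
Here n = 7, k = 3, so n − k + 1 = 5.
Given d = 7, check d ≤ 5: NO.
Slack = (n − k + 1) − d = -2.
The slack is negative: d = 7 exceeds n − k + 1 = 5 by 2, so the Singleton bound is violated and no linear [7, 3, 7]_8 code can exist. In particular it is not MDS (MDS requires d = n − k + 1 exactly).
Description: the claimed parameters are [7, 3, 7]_8; such a code would be impossible (violates the Singleton bound).


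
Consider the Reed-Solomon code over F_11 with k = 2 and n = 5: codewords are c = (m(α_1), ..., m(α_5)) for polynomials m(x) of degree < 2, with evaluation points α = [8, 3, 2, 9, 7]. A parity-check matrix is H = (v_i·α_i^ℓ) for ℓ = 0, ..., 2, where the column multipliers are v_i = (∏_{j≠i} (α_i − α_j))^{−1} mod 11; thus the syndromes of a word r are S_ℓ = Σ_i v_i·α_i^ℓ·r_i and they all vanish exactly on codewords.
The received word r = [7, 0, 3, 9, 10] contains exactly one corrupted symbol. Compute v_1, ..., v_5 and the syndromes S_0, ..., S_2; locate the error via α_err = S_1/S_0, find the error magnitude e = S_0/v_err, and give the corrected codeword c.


S = (7, 8, 6), error at position 4, error magnitude e = 5, c = [7, 0, 3, 4, 10].

Step 1: column multipliers v_i = (∏_{j≠i}(α_i − α_j))^{−1} mod 11.
  i = 1 (α = 8): (8−3)(8−2)(8−9)(8−7) = 5·6·(−1)·1 = −30 ≡ 3, so v_1 = 3^{−1} = 4 (mod 11).
  i = 2 (α = 3): (3−8)(3−2)(3−9)(3−7) = (−5)·1·(−6)·(−4) = −120 ≡ 1, so v_2 = 1^{−1} = 1 (mod 11).
  i = 3 (α = 2): (2−8)(2−3)(2−9)(2−7) = (−6)·(−1)·(−7)·(−5) = 210 ≡ 1, so v_3 = 1^{−1} = 1 (mod 11).
  i = 4 (α = 9): (9−8)(9−3)(9−2)(9−7) = 1·6·7·2 = 84 ≡ 7, so v_4 = 7^{−1} = 8 (mod 11).
  i = 5 (α = 7): (7−8)(7−3)(7−2)(7−9) = (−1)·4·5·(−2) = 40 ≡ 7, so v_5 = 7^{−1} = 8 (mod 11).
  v = [4, 1, 1, 8, 8].
Step 2: syndromes of r = [7, 0, 3, 9, 10] (all sums mod 11).
  S_0 = Σ v_i r_i = 4·7 + 1·0 + 1·3 + 8·9 + 8·10 = 183 ≡ 7.
  S_1 = Σ v_i α_i r_i = 4·8·7 + 1·3·0 + 1·2·3 + 8·9·9 + 8·7·10 = 1438 ≡ 8.
  α_i^2 mod 11 = [9, 9, 4, 4, 5].
  S_2 = Σ v_i α_i^2 r_i = 4·9·7 + 1·9·0 + 1·4·3 + 8·4·9 + 8·5·10 = 952 ≡ 6.
  S = (7, 8, 6) ≠ 0, so r is not a codeword (an error is present).
Step 3: locate the error. For a single error e at position i, S_ℓ = v_i·e·α_i^ℓ, so α_err = S_1/S_0.
  S_0^{−1} = 7^{−1} = 8 (mod 11), so α_err = 8·8 = 64 ≡ 9 = α_4. Error position i = 4.
  Consistency check: S_2/S_1 = 6·7 = 42 ≡ 9 = α_err ✓ (single-error assumption holds).
Step 4: error magnitude e = S_0/v_4 = S_0·∏_{j≠4}(α_4 − α_j) = 7·7 = 49 ≡ 5 (mod 11).
Step 5: correct position 4: c_4 = r_4 − e = 9 − 5 ≡ 4 (mod 11). Hence c = [7, 0, 3, 4, 10].
  Check: interpolating c through the α_i gives m(x) = 9 + 8·x (degree < 2) with m(α_i) = c_i for every i, so c is indeed a codeword.


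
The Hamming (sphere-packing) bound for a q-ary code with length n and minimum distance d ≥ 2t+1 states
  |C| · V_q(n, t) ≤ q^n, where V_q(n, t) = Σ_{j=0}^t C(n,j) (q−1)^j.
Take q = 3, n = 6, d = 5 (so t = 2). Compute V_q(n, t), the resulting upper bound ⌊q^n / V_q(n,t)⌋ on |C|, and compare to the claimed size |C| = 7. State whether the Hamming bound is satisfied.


V_q(n, t) = 73, q^n = 729, Hamming bound = 9, |C| = 7 ≤ bound (satisfied).

Step 1: Compute V_q(n, t) = Σ_{j=0}^2 C(n, j) (q−1)^j.
  j = 0: C(6,0)·(2)^0 = 1·1 = 1.
  j = 1: C(6,1)·(2)^1 = 6·2 = 12.
  j = 2: C(6,2)·(2)^2 = 15·4 = 60.
  V_q(n, t) = 1 + 12 + 60 = 73.
Step 2: q^n = 3^6 = 729.
Step 3: Hamming bound ⌊q^n / V_q(n,t)⌋ = ⌊729/73⌋ = 9.
Step 4: Compare |C| = 7 to 9: satisfied.
The claimed |C| lies below the Hamming bound.


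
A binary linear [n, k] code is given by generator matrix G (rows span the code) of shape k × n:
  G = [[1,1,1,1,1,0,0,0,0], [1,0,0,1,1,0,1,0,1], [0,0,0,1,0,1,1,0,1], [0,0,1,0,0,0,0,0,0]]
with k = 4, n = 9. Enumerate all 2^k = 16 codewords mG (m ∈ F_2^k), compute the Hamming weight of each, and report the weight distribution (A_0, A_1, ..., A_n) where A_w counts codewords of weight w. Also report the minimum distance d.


Weight distribution: A_0 = 1, A_1 = 1, A_3 = 3, A_4 = 5, A_5 = 3, A_6 = 2, A_7 = 1. Minimum distance d = 1.

Enumerate all 2^4 = 16 messages m ∈ F_2^4.
For each, compute codeword c = mG in F_2^9, then tally its weight.
  m = 0000 → c = 000000000, weight = 0.
  m = 1000 → c = 111110000, weight = 5.
  m = 0100 → c = 100110101, weight = 5.
  m = 1100 → c = 011000101, weight = 4.
  m = 0010 → c = 000101101, weight = 4.
  m = 1010 → c = 111011101, weight = 7.
  m = 0110 → c = 100011000, weight = 3.
  m = 1110 → c = 011101000, weight = 4.
  m = 0001 → c = 001000000, weight = 1.
  m = 1001 → c = 110110000, weight = 4.
  m = 0101 → c = 101110101, weight = 6.
  m = 1101 → c = 010000101, weight = 3.
  m = 0011 → c = 001101101, weight = 5.
  m = 1011 → c = 110011101, weight = 6.
  m = 0111 → c = 101011000, weight = 4.
  m = 1111 → c = 010101000, weight = 3.
Tally weights:
  weight 0: 1 codewords.
  weight 1: 1 codewords.
  weight 3: 3 codewords.
  weight 4: 5 codewords.
  weight 5: 3 codewords.
  weight 6: 2 codewords.
  weight 7: 1 codewords.
Minimum distance d = smallest w > 0 with A_w > 0 = 1.
Sanity: Σ A_w = 16 = 2^4 = 16 ✓.


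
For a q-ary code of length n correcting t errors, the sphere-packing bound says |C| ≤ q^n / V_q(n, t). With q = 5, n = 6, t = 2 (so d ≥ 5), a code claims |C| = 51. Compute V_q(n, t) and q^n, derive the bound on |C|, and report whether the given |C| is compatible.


V_q(n, t) = 265, q^n = 15625, Hamming bound = 58, |C| = 51 ≤ bound (satisfied).

Step 1: Compute V_q(n, t) = Σ_{j=0}^2 C(n, j) (q−1)^j.
  j = 0: C(6,0)·(4)^0 = 1·1 = 1.
  j = 1: C(6,1)·(4)^1 = 6·4 = 24.
  j = 2: C(6,2)·(4)^2 = 15·16 = 240.
  V_q(n, t) = 1 + 24 + 240 = 265.
Step 2: q^n = 5^6 = 15625.
Step 3: Hamming bound ⌊q^n / V_q(n,t)⌋ = ⌊15625/265⌋ = 58.
Step 4: Compare |C| = 51 to 58: satisfied.
The claimed |C| lies below the Hamming bound.


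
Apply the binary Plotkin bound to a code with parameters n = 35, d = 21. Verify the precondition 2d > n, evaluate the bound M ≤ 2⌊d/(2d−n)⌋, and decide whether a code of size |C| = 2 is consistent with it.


Plotkin bound M ≤ 6; given |C| = 2 ≤ bound (satisfied).

Check applicability: 2d = 42, n = 35.
2d − n = 7 > 0, so Plotkin applies.
Compute d/(2d−n) = 21/7 ≈ 3.0000.
⌊d/(2d−n)⌋ = 3.
Plotkin bound: M ≤ 2·3 = 6.
Given |C| = 2, check: satisfied.
This |C| is below the Plotkin bound.


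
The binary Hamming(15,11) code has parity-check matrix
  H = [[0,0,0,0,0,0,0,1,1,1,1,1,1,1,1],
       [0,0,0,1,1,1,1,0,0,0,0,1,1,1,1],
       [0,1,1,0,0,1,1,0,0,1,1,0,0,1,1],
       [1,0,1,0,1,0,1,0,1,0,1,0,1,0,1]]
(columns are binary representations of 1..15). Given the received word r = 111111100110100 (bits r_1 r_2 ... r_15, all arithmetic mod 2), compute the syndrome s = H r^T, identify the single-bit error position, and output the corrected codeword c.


s = (1, 1, 0, 0)^T, error position = 12, corrected codeword c = 111111100111100

Compute s = H r^T mod 2 one row at a time:
  s_1 = 0 + 0 + 1 + 1 + 0 + 1 + 0 + 0 = 3 ≡ 1 (mod 2).
  s_2 = 1 + 1 + 1 + 1 + 0 + 1 + 0 + 0 = 5 ≡ 1 (mod 2).
  s_3 = 1 + 1 + 1 + 1 + 1 + 1 + 0 + 0 = 6 ≡ 0 (mod 2).
  s_4 = 1 + 1 + 1 + 1 + 0 + 1 + 1 + 0 = 6 ≡ 0 (mod 2).
s = (1, 1, 0, 0)^T — this equals column 12 of H (binary 1100), so error is at position 12.
Correct: flip bit 12 of r = 111111100110100 to get c = 111111100111100.


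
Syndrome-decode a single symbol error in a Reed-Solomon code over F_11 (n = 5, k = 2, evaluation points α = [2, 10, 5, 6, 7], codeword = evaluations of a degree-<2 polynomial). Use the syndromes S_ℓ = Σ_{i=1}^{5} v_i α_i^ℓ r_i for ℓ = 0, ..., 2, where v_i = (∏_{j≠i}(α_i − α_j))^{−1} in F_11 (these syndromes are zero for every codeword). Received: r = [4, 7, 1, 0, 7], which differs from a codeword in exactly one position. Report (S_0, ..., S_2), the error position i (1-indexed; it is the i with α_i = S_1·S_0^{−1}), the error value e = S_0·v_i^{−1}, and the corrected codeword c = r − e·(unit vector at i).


S = (10, 4, 6), error at position 5, error magnitude e = 8, c = [4, 7, 1, 0, 10].

Step 1: column multipliers v_i = (∏_{j≠i}(α_i − α_j))^{−1} mod 11.
  i = 1 (α = 2): (2−10)(2−5)(2−6)(2−7) = (−8)·(−3)·(−4)·(−5) = 480 ≡ 7, so v_1 = 7^{−1} = 8 (mod 11).
  i = 2 (α = 10): (10−2)(10−5)(10−6)(10−7) = 8·5·4·3 = 480 ≡ 7, so v_2 = 7^{−1} = 8 (mod 11).
  i = 3 (α = 5): (5−2)(5−10)(5−6)(5−7) = 3·(−5)·(−1)·(−2) = −30 ≡ 3, so v_3 = 3^{−1} = 4 (mod 11).
  i = 4 (α = 6): (6−2)(6−10)(6−5)(6−7) = 4·(−4)·1·(−1) = 16 ≡ 5, so v_4 = 5^{−1} = 9 (mod 11).
  i = 5 (α = 7): (7−2)(7−10)(7−5)(7−6) = 5·(−3)·2·1 = −30 ≡ 3, so v_5 = 3^{−1} = 4 (mod 11).
  v = [8, 8, 4, 9, 4].
Step 2: syndromes of r = [4, 7, 1, 0, 7] (all sums mod 11).
  S_0 = Σ v_i r_i = 8·4 + 8·7 + 4·1 + 9·0 + 4·7 = 120 ≡ 10.
  S_1 = Σ v_i α_i r_i = 8·2·4 + 8·10·7 + 4·5·1 + 9·6·0 + 4·7·7 = 840 ≡ 4.
  α_i^2 mod 11 = [4, 1, 3, 3, 5].
  S_2 = Σ v_i α_i^2 r_i = 8·4·4 + 8·1·7 + 4·3·1 + 9·3·0 + 4·5·7 = 336 ≡ 6.
  S = (10, 4, 6) ≠ 0, so r is not a codeword (an error is present).
Step 3: locate the error. For a single error e at position i, S_ℓ = v_i·e·α_i^ℓ, so α_err = S_1/S_0.
  S_0^{−1} = 10^{−1} = 10 (mod 11), so α_err = 4·10 = 40 ≡ 7 = α_5. Error position i = 5.
  Consistency check: S_2/S_1 = 6·3 = 18 ≡ 7 = α_err ✓ (single-error assumption holds).
Step 4: error magnitude e = S_0/v_5 = S_0·∏_{j≠5}(α_5 − α_j) = 10·3 = 30 ≡ 8 (mod 11).
Step 5: correct position 5: c_5 = r_5 − e = 7 − 8 ≡ 10 (mod 11). Hence c = [4, 7, 1, 0, 10].
  Check: interpolating c through the α_i gives m(x) = 6 + 10·x (degree < 2) with m(α_i) = c_i for every i, so c is indeed a codeword.


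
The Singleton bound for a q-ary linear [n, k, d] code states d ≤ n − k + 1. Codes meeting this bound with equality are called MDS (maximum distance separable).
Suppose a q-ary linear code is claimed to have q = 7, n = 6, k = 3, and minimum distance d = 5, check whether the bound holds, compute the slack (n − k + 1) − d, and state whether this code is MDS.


Singleton RHS = n − k + 1 = 4, slack = -1, bound violated (no such code; not MDS).

Singleton bound: d ≤ n − k + 1.
Here n = 6, k = 3, so n − k + 1 = 4.
Given d = 5, check d ≤ 4: NO.
Slack = (n − k + 1) − d = -1.
The slack is negative: d = 5 exceeds n − k + 1 = 4 by 1, so the Singleton bound is violated and no linear [6, 3, 5]_7 code can exist. In particular it is not MDS (MDS requires d = n − k + 1 exactly).
Description: the claimed parameters are [6, 3, 5]_7; such a code would be impossible (violates the Singleton bound).
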